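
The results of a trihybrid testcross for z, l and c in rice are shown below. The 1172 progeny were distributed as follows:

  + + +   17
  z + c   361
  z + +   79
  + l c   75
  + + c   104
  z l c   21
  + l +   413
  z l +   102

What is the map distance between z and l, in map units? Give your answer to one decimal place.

The two most frequent reciprocal classes, + l + and z + c, are the parental types, so the F1 was + l + / z + c.
The two rarest classes, + + + and z l c, are the double crossovers. Comparing them with the parentals, only the l allele has switched, so l is the middle locus and the order is c – l – z.
Crossovers in the l–z interval produce the single-crossover classes z l + and + + c (102 + 104 = 206) plus the double crossovers (38).
RF(l–z) = (206 + 38) / 1172 = 244/1172 = 0.2082 → 20.8 map units.

20.8 map units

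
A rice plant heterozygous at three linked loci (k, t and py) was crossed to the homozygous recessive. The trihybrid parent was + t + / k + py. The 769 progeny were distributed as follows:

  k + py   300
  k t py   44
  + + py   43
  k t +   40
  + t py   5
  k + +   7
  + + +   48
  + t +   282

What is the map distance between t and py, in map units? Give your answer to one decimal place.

13.5 map units

The two rarest classes, + t py and k + +, are the double crossovers. Comparing them with the parentals, only the py allele has switched, so py is the middle locus and the order is k – py – t.
Crossovers in the py–t interval produce the single-crossover classes + + + and k t py (48 + 44 = 92) plus the double crossovers (12).
RF(py–t) = (92 + 12) / 769 = 104/769 = 0.1352 → 13.5 map units.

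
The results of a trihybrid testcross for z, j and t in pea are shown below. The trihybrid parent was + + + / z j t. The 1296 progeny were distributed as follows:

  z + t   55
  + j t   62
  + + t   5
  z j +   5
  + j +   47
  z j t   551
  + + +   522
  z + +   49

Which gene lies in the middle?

t

The two rarest classes, + + t and z j +, are the double crossovers. Comparing them with the parentals, only the t allele has switched, so t is the middle locus and the order is j – t – z.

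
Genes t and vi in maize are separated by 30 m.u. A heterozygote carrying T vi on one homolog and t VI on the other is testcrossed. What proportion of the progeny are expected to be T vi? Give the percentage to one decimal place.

35.0%

A map distance of 30 m.u. corresponds to a recombination frequency of 0.300.
The F1 is T vi / t VI, so T vi is a parental gamete class with expected frequency (1 − r)/2 = 0.700/2 = 0.3500.
That is 0.3500 = 35.0% of the progeny.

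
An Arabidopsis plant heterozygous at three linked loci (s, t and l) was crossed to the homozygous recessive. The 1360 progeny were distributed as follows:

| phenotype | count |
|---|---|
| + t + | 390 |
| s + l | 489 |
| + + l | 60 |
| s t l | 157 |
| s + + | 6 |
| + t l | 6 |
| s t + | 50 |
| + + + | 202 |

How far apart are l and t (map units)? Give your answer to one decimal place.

The two most frequent reciprocal classes, s + l and + t +, are the parental types, so the F1 was s + l / + t +.
The two rarest classes, s + + and + t l, are the double crossovers. Comparing them with the parentals, only the l allele has switched, so l is the middle locus and the order is s – l – t.
Crossovers in the l–t interval produce the single-crossover classes s t l and + + + (157 + 202 = 359) plus the double crossovers (12).
RF(l–t) = (359 + 12) / 1360 = 371/1360 = 0.2728 → 27.3 map units.

27.3 map units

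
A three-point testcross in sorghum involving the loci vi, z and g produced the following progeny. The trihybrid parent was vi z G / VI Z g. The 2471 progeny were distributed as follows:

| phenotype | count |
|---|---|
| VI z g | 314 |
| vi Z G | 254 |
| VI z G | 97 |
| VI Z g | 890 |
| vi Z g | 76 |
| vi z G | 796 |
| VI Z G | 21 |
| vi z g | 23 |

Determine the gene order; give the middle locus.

The two rarest classes, vi z g and VI Z G, are the double crossovers. Comparing them with the parentals, only the g allele has switched, so g is the middle locus and the order is vi – g – z.

g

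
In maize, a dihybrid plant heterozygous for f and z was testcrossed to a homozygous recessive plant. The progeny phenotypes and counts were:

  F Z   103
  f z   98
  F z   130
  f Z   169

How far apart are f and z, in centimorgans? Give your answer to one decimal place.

The two most frequent classes, F z (130) and f Z (169), are the parental types, so the F1 was F z / f Z.
The recombinant classes are F Z and f z: 103 + 98 = 201.
Recombination frequency = 201/500 = 0.4020 ≈ 40.2%, i.e. 40.2 centimorgans.

40.2 centimorgans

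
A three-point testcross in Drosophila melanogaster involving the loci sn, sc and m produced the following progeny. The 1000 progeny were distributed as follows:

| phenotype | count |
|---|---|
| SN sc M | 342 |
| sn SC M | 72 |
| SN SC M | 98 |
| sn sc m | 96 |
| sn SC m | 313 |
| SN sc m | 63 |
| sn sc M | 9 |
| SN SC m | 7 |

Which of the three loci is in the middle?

sn

The two most frequent reciprocal classes, SN sc M and sn SC m, are the parental types, so the F1 was SN sc M / sn SC m.
The two rarest classes, sn sc M and SN SC m, are the double crossovers. Comparing them with the parentals, only the sn allele has switched, so sn is the middle locus and the order is m – sn – sc.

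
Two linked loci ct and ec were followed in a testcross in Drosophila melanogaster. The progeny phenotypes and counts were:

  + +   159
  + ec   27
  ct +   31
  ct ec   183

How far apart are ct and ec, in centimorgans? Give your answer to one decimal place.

The two most frequent classes, + + (159) and ct ec (183), are the parental types, so the F1 was + + / ct ec.
The recombinant classes are + ec and ct +: 27 + 31 = 58.
Recombination frequency = 58/400 = 0.1450 ≈ 14.5%, i.e. 14.5 centimorgans.

14.5 centimorgans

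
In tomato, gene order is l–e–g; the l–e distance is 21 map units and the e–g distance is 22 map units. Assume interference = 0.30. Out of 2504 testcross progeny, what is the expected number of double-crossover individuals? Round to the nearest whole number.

81

Map distances give recombination frequencies of 0.210 and 0.220 for the two intervals.
With interference 0.30 (so coincidence = 0.70), expected double-crossover frequency = 0.210 × 0.220 × 0.70 = 0.03234.
Expected number = 0.03234 × 2504 = 80.98 ≈ 81.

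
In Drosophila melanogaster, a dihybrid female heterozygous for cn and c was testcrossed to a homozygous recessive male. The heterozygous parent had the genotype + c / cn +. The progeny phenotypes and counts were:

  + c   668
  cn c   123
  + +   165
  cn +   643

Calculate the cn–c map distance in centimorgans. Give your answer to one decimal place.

18.0 centimorgans

The recombinant classes are + + and cn c: 165 + 123 = 288.
Recombination frequency = 288/1599 = 0.1801 ≈ 18.0%, i.e. 18.0 centimorgans.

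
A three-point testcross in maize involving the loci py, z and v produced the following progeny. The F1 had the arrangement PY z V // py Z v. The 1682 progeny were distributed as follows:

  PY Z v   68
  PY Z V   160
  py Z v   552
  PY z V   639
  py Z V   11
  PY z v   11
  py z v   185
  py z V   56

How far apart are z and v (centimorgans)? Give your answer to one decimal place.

The two rarest classes, PY z v and py Z V, are the double crossovers. Comparing them with the parentals, only the v allele has switched, so v is the middle locus and the order is z – v – py.
Crossovers in the z–v interval produce the single-crossover classes PY Z V and py z v (160 + 185 = 345) plus the double crossovers (22).
RF(z–v) = (345 + 22) / 1682 = 367/1682 = 0.2182 → 21.8 centimorgans.

21.8 centimorgans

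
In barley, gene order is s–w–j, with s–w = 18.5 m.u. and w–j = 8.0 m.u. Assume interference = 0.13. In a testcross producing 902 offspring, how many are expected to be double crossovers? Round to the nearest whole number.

Map distances give recombination frequencies of 0.185 and 0.080 for the two intervals.
With interference 0.13 (so coincidence = 0.87), expected double-crossover frequency = 0.185 × 0.080 × 0.87 = 0.01288.
Expected number = 0.01288 × 902 = 11.61 ≈ 12.

12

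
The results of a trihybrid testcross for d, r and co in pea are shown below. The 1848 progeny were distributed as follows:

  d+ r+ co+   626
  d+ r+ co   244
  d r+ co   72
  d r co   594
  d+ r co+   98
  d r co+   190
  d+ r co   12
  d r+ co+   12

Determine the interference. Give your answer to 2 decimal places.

The two most frequent reciprocal classes, d+ r+ co+ and d r co, are the parental types, so the F1 was d+ r+ co+ / d r co.
The two rarest classes, d r+ co+ and d+ r co, are the double crossovers. Comparing them with the parentals, only the d allele has switched, so d is the middle locus and the order is co – d – r.
co–d: (434 + 24)/1848 = 0.2478; d–r: (170 + 24)/1848 = 0.1050.
Expected DCO frequency = 0.2478 × 0.1050 ≈ 0.02602; observed = 24/1848 ≈ 0.01299.
Coefficient of coincidence = 0.01299/0.02602 ≈ 0.50; interference = 1 − 0.50 = 0.50.

0.50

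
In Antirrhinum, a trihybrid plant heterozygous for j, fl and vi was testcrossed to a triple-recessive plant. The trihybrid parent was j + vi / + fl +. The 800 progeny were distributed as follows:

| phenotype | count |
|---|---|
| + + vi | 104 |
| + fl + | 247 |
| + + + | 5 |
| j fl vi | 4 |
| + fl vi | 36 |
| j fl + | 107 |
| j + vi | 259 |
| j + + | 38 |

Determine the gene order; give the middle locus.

fl

The two rarest classes, j fl vi and + + +, are the double crossovers. Comparing them with the parentals, only the fl allele has switched, so fl is the middle locus and the order is vi – fl – j.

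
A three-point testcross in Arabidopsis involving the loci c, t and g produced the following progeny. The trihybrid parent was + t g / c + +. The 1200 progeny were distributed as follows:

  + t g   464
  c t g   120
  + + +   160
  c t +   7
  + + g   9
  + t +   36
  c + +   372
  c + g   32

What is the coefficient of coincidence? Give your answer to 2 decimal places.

0.77

The two rarest classes, + + g and c t +, are the double crossovers. Comparing them with the parentals, only the t allele has switched, so t is the middle locus and the order is c – t – g.
c–t: (280 + 16)/1200 = 0.2467; t–g: (68 + 16)/1200 = 0.0700.
Expected DCO frequency = 0.2467 × 0.0700 ≈ 0.01727; observed = 16/1200 ≈ 0.01333.
Coefficient of coincidence = 0.01333/0.01727 ≈ 0.77.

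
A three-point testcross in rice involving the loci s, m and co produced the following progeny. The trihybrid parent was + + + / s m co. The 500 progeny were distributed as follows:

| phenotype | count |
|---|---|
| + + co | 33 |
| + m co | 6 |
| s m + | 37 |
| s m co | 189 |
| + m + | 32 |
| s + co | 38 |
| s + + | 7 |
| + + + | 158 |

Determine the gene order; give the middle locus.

The two rarest classes, s + + and + m co, are the double crossovers. Comparing them with the parentals, only the s allele has switched, so s is the middle locus and the order is m – s – co.

s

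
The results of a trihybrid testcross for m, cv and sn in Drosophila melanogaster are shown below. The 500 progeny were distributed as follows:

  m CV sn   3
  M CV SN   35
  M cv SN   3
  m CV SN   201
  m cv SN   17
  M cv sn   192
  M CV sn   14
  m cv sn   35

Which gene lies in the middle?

The two most frequent reciprocal classes, m CV SN and M cv sn, are the parental types, so the F1 was m CV SN / M cv sn.
The two rarest classes, m CV sn and M cv SN, are the double crossovers. Comparing them with the parentals, only the sn allele has switched, so sn is the middle locus and the order is m – sn – cv.

sn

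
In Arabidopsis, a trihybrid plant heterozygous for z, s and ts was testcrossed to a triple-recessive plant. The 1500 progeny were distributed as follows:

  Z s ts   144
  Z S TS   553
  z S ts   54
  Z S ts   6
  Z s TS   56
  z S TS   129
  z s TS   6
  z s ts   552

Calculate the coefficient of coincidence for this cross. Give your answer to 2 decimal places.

0.52

The two most frequent reciprocal classes, Z S TS and z s ts, are the parental types, so the F1 was Z S TS / z s ts.
The two rarest classes, Z S ts and z s TS, are the double crossovers. Comparing them with the parentals, only the ts allele has switched, so ts is the middle locus and the order is s – ts – z.
s–ts: (110 + 12)/1500 = 0.0813; ts–z: (273 + 12)/1500 = 0.1900.
Expected DCO frequency = 0.0813 × 0.1900 ≈ 0.01545; observed = 12/1500 ≈ 0.00800.
Coefficient of coincidence = 0.00800/0.01545 ≈ 0.52.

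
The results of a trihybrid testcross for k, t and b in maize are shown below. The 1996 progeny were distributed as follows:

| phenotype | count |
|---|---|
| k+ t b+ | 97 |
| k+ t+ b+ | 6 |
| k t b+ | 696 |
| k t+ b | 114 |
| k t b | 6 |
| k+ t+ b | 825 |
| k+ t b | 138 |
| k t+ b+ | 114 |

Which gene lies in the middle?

b

The two most frequent reciprocal classes, k t b+ and k+ t+ b, are the parental types, so the F1 was k t b+ / k+ t+ b.
The two rarest classes, k t b and k+ t+ b+, are the double crossovers. Comparing them with the parentals, only the b allele has switched, so b is the middle locus and the order is k – b – t.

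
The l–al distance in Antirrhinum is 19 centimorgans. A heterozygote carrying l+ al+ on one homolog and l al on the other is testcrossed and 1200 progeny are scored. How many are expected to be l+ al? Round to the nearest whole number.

114

A map distance of 19 centimorgans corresponds to a recombination frequency of 0.190.
The F1 is l+ al+ / l al, so l+ al is a recombinant gamete class with expected frequency r/2 = 0.190/2 = 0.0950.
Expected number = 0.0950 × 1200 = 114.00 ≈ 114.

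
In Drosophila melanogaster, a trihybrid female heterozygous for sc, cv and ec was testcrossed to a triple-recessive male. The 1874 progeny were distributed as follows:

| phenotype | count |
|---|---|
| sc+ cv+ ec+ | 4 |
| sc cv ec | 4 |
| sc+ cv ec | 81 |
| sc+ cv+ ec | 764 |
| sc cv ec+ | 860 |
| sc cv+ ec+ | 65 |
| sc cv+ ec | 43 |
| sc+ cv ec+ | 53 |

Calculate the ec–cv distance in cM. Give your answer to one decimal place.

8.2 cM

The two most frequent reciprocal classes, sc+ cv+ ec and sc cv ec+, are the parental types, so the F1 was sc+ cv+ ec / sc cv ec+.
The two rarest classes, sc+ cv+ ec+ and sc cv ec, are the double crossovers. Comparing them with the parentals, only the ec allele has switched, so ec is the middle locus and the order is sc – ec – cv.
Crossovers in the ec–cv interval produce the single-crossover classes sc+ cv ec and sc cv+ ec+ (81 + 65 = 146) plus the double crossovers (8).
RF(ec–cv) = (146 + 8) / 1874 = 154/1874 = 0.0822 → 8.2 cM.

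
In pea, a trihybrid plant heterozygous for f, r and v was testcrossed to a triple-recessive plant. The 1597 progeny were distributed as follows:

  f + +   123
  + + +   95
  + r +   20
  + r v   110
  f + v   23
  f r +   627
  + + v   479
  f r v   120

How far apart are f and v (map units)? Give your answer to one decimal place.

The two most frequent reciprocal classes, + + v and f r +, are the parental types, so the F1 was + + v / f r +.
The two rarest classes, f + v and + r +, are the double crossovers. Comparing them with the parentals, only the f allele has switched, so f is the middle locus and the order is v – f – r.
Crossovers in the v–f interval produce the single-crossover classes + + + and f r v (95 + 120 = 215) plus the double crossovers (43).
RF(v–f) = (215 + 43) / 1597 = 258/1597 = 0.1616 → 16.2 map units.

16.2 map units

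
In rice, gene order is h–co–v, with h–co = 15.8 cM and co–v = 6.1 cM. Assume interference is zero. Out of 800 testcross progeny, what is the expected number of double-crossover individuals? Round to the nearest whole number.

Map distances give recombination frequencies of 0.158 and 0.061 for the two intervals.
With no interference, expected double-crossover frequency = 0.158 × 0.061 = 0.00964.
Expected number = 0.00964 × 800 = 7.71 ≈ 8.

8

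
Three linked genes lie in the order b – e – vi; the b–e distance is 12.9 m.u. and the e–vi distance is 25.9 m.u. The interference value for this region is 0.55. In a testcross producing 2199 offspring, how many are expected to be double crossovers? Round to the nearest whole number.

Map distances give recombination frequencies of 0.129 and 0.259 for the two intervals.
With interference 0.55 (so coincidence = 0.45), expected double-crossover frequency = 0.129 × 0.259 × 0.45 = 0.01503.
Expected number = 0.01503 × 2199 = 33.06 ≈ 33.

33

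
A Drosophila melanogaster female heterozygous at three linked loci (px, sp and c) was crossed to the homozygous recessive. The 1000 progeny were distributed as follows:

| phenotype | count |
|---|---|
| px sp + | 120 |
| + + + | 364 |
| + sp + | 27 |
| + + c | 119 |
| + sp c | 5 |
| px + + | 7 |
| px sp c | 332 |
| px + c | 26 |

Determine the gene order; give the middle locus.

The two most frequent reciprocal classes, + + + and px sp c, are the parental types, so the F1 was + + + / px sp c.
The two rarest classes, px + + and + sp c, are the double crossovers. Comparing them with the parentals, only the px allele has switched, so px is the middle locus and the order is c – px – sp.

px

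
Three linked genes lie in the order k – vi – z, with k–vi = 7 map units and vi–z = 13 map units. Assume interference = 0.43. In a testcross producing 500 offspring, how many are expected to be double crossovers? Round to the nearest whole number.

Map distances give recombination frequencies of 0.070 and 0.130 for the two intervals.
With interference 0.43 (so coincidence = 0.57), expected double-crossover frequency = 0.070 × 0.130 × 0.57 = 0.00519.
Expected number = 0.00519 × 500 = 2.59 ≈ 3.

3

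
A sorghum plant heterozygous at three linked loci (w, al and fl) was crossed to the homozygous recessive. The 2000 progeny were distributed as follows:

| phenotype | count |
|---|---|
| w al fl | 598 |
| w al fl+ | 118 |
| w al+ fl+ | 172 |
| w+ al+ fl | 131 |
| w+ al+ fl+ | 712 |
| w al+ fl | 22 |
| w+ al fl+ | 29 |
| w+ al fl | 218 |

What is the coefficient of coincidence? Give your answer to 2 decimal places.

The two most frequent reciprocal classes, w+ al+ fl+ and w al fl, are the parental types, so the F1 was w+ al+ fl+ / w al fl.
The two rarest classes, w+ al fl+ and w al+ fl, are the double crossovers. Comparing them with the parentals, only the al allele has switched, so al is the middle locus and the order is fl – al – w.
fl–al: (249 + 51)/2000 = 0.1500; al–w: (390 + 51)/2000 = 0.2205.
Expected DCO frequency = 0.1500 × 0.2205 ≈ 0.03308; observed = 51/2000 ≈ 0.02550.
Coefficient of coincidence = 0.02550/0.03308 ≈ 0.77.

0.77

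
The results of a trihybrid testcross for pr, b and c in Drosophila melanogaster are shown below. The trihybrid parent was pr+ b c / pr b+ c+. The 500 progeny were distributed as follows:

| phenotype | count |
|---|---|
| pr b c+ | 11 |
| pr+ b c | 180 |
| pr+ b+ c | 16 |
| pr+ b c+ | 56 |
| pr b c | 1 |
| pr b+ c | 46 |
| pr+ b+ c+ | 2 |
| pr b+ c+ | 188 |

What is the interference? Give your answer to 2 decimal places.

0.52

The two rarest classes, pr b c and pr+ b+ c+, are the double crossovers. Comparing them with the parentals, only the pr allele has switched, so pr is the middle locus and the order is b – pr – c.
b–pr: (27 + 3)/500 = 0.0600; pr–c: (102 + 3)/500 = 0.2100.
Expected DCO frequency = 0.0600 × 0.2100 ≈ 0.01260; observed = 3/500 ≈ 0.00600.
Coefficient of coincidence = 0.00600/0.01260 ≈ 0.48; interference = 1 − 0.48 = 0.52.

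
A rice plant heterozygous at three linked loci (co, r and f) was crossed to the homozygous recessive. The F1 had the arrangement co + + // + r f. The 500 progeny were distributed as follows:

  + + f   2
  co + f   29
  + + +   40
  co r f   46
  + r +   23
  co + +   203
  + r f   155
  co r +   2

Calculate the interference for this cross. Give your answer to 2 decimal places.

0.60

The two rarest classes, co r + and + + f, are the double crossovers. Comparing them with the parentals, only the r allele has switched, so r is the middle locus and the order is f – r – co.
f–r: (52 + 4)/500 = 0.1120; r–co: (86 + 4)/500 = 0.1800.
Expected DCO frequency = 0.1120 × 0.1800 ≈ 0.02016; observed = 4/500 ≈ 0.00800.
Coefficient of coincidence = 0.00800/0.02016 ≈ 0.40; interference = 1 − 0.40 = 0.60.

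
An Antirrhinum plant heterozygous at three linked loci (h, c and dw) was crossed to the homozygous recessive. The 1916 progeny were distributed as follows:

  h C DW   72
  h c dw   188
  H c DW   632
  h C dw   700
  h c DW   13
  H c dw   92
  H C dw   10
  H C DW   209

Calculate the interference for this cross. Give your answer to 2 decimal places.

0.44

The two most frequent reciprocal classes, H c DW and h C dw, are the parental types, so the F1 was H c DW / h C dw.
The two rarest classes, h c DW and H C dw, are the double crossovers. Comparing them with the parentals, only the h allele has switched, so h is the middle locus and the order is dw – h – c.
dw–h: (164 + 23)/1916 = 0.0976; h–c: (397 + 23)/1916 = 0.2192.
Expected DCO frequency = 0.0976 × 0.2192 ≈ 0.02139; observed = 23/1916 ≈ 0.01200.
Coefficient of coincidence = 0.01200/0.02139 ≈ 0.56; interference = 1 − 0.56 = 0.44.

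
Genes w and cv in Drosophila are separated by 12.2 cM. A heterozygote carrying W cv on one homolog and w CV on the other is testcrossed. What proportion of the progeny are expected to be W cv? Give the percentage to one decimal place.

A map distance of 12.2 cM corresponds to a recombination frequency of 0.122.
The F1 is W cv / w CV, so W cv is a parental gamete class with expected frequency (1 − r)/2 = 0.878/2 = 0.4390.
That is 0.4390 = 43.9% of the progeny.

43.9%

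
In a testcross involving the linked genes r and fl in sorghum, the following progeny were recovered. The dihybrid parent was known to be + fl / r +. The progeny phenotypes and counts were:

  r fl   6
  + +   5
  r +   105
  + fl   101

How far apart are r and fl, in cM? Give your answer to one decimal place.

The recombinant classes are + + and r fl: 5 + 6 = 11.
Recombination frequency = 11/217 = 0.0507 ≈ 5.1%, i.e. 5.1 cM.

5.1 cM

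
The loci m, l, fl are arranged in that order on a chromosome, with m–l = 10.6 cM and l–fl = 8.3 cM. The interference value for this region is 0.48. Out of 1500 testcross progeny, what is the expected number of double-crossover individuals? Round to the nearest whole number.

Map distances give recombination frequencies of 0.106 and 0.083 for the two intervals.
With interference 0.48 (so coincidence = 0.52), expected double-crossover frequency = 0.106 × 0.083 × 0.52 = 0.00457.
Expected number = 0.00457 × 1500 = 6.86 ≈ 7.

7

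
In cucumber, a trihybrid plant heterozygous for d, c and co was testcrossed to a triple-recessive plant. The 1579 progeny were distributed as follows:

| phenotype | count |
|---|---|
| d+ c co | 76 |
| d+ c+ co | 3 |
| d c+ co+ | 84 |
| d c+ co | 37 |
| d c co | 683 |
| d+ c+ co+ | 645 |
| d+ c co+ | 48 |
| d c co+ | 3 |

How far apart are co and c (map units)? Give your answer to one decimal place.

5.8 map units

The two most frequent reciprocal classes, d+ c+ co+ and d c co, are the parental types, so the F1 was d+ c+ co+ / d c co.
The two rarest classes, d+ c+ co and d c co+, are the double crossovers. Comparing them with the parentals, only the co allele has switched, so co is the middle locus and the order is d – co – c.
Crossovers in the co–c interval produce the single-crossover classes d+ c co+ and d c+ co (48 + 37 = 85) plus the double crossovers (6).
RF(co–c) = (85 + 6) / 1579 = 91/1579 = 0.0576 → 5.8 map units.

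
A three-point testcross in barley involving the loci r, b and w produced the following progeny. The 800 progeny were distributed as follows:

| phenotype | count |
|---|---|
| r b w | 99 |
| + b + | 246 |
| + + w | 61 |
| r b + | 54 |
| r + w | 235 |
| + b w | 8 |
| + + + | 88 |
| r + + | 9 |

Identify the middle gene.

The two most frequent reciprocal classes, r + w and + b +, are the parental types, so the F1 was r + w / + b +.
The two rarest classes, r + + and + b w, are the double crossovers. Comparing them with the parentals, only the w allele has switched, so w is the middle locus and the order is r – w – b.

w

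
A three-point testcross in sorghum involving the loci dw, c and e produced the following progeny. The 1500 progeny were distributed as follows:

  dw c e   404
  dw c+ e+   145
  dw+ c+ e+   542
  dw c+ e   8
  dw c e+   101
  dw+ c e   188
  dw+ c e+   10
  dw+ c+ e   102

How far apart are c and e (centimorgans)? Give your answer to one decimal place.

14.7 centimorgans

The two most frequent reciprocal classes, dw+ c+ e+ and dw c e, are the parental types, so the F1 was dw+ c+ e+ / dw c e.
The two rarest classes, dw+ c e+ and dw c+ e, are the double crossovers. Comparing them with the parentals, only the c allele has switched, so c is the middle locus and the order is e – c – dw.
Crossovers in the e–c interval produce the single-crossover classes dw+ c+ e and dw c e+ (102 + 101 = 203) plus the double crossovers (18).
RF(e–c) = (203 + 18) / 1500 = 221/1500 = 0.1473 → 14.7 centimorgans.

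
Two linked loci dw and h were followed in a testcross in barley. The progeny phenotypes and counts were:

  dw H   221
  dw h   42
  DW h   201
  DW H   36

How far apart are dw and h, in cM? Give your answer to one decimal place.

15.6 cM

The two most frequent classes, DW h (201) and dw H (221), are the parental types, so the F1 was DW h / dw H.
The recombinant classes are DW H and dw h: 36 + 42 = 78.
Recombination frequency = 78/500 = 0.1560 ≈ 15.6%, i.e. 15.6 cM.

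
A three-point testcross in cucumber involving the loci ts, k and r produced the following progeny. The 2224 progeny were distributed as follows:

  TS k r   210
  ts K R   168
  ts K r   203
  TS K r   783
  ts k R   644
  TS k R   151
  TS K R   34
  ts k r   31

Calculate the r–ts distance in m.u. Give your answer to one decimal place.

18.8 m.u.

The two most frequent reciprocal classes, ts k R and TS K r, are the parental types, so the F1 was ts k R / TS K r.
The two rarest classes, ts k r and TS K R, are the double crossovers. Comparing them with the parentals, only the r allele has switched, so r is the middle locus and the order is ts – r – k.
Crossovers in the ts–r interval produce the single-crossover classes TS k R and ts K r (151 + 203 = 354) plus the double crossovers (65).
RF(ts–r) = (354 + 65) / 2224 = 419/2224 = 0.1884 → 18.8 m.u.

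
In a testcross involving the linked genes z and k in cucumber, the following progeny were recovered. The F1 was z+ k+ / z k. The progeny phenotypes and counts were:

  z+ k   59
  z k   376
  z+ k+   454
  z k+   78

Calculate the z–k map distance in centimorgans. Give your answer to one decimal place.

The recombinant classes are z+ k and z k+: 59 + 78 = 137.
Recombination frequency = 137/967 = 0.1417 ≈ 14.2%, i.e. 14.2 centimorgans.

14.2 centimorgans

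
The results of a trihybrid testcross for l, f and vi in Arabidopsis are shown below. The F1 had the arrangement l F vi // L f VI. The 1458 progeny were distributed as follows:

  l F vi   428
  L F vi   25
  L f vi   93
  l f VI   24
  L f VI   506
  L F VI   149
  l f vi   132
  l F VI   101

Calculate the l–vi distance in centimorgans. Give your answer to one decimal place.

The two rarest classes, L F vi and l f VI, are the double crossovers. Comparing them with the parentals, only the l allele has switched, so l is the middle locus and the order is f – l – vi.
Crossovers in the l–vi interval produce the single-crossover classes l F VI and L f vi (101 + 93 = 194) plus the double crossovers (49).
RF(l–vi) = (194 + 49) / 1458 = 243/1458 = 0.1667 → 16.7 centimorgans.

16.7 centimorgans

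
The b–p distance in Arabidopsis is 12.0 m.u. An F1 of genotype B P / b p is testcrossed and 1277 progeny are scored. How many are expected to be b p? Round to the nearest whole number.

562

A map distance of 12.0 m.u. corresponds to a recombination frequency of 0.120.
The F1 is B P / b p, so b p is a parental gamete class with expected frequency (1 − r)/2 = 0.880/2 = 0.4400.
Expected number = 0.4400 × 1277 = 561.88 ≈ 562.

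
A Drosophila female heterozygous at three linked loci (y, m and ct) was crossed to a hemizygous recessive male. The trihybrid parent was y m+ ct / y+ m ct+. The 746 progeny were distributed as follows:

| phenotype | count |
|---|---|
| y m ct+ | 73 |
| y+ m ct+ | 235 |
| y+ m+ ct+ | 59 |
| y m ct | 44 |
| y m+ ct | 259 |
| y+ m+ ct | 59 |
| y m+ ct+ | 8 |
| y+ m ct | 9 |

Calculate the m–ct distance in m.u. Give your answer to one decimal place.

The two rarest classes, y m+ ct+ and y+ m ct, are the double crossovers. Comparing them with the parentals, only the ct allele has switched, so ct is the middle locus and the order is y – ct – m.
Crossovers in the ct–m interval produce the single-crossover classes y m ct and y+ m+ ct+ (44 + 59 = 103) plus the double crossovers (17).
RF(ct–m) = (103 + 17) / 746 = 120/746 = 0.1609 → 16.1 m.u.

16.1 m.u.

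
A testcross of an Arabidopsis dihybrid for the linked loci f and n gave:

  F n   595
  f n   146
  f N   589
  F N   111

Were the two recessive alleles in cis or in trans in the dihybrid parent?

trans

The two most frequent classes are F n (595) and f N (589); these are the parental (non-recombinant) types.
So the F1 carried F n on one chromosome and f N on the other — the recessive alleles are on opposite chromosomes (trans / repulsion).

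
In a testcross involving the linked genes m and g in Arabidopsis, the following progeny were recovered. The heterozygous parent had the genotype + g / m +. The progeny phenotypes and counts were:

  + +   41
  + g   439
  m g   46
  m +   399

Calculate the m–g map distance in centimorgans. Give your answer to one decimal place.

9.4 centimorgans

The recombinant classes are + + and m g: 41 + 46 = 87.
Recombination frequency = 87/925 = 0.0941 ≈ 9.4%, i.e. 9.4 centimorgans.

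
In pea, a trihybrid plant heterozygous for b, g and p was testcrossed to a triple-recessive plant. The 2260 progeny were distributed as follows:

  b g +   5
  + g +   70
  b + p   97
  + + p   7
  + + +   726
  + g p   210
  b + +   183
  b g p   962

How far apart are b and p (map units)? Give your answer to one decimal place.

The two most frequent reciprocal classes, + + + and b g p, are the parental types, so the F1 was + + + / b g p.
The two rarest classes, + + p and b g +, are the double crossovers. Comparing them with the parentals, only the p allele has switched, so p is the middle locus and the order is b – p – g.
Crossovers in the b–p interval produce the single-crossover classes b + + and + g p (183 + 210 = 393) plus the double crossovers (12).
RF(b–p) = (393 + 12) / 2260 = 405/2260 = 0.1792 → 17.9 map units.

17.9 map units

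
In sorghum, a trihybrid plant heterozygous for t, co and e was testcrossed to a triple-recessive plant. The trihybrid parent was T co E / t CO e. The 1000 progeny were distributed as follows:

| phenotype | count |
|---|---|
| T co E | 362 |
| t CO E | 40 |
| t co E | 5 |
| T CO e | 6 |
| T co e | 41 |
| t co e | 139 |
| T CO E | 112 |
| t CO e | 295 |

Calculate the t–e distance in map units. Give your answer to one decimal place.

The two rarest classes, t co E and T CO e, are the double crossovers. Comparing them with the parentals, only the t allele has switched, so t is the middle locus and the order is e – t – co.
Crossovers in the e–t interval produce the single-crossover classes T co e and t CO E (41 + 40 = 81) plus the double crossovers (11).
RF(e–t) = (81 + 11) / 1000 = 92/1000 = 0.0920 → 9.2 map units.

9.2 map units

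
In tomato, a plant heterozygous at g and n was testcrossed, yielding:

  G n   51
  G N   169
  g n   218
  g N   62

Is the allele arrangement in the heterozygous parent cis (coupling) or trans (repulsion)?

cis

The two most frequent classes are G N (169) and g n (218); these are the parental (non-recombinant) types.
So the F1 carried G N on one chromosome and g n on the other — the recessive alleles are on the same chromosome (cis / coupling).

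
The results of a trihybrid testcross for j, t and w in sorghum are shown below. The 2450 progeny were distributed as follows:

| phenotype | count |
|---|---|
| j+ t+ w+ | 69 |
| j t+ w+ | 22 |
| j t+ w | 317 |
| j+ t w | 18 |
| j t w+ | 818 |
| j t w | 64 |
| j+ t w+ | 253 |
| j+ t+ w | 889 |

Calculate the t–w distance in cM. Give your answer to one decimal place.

The two most frequent reciprocal classes, j t w+ and j+ t+ w, are the parental types, so the F1 was j t w+ / j+ t+ w.
The two rarest classes, j t+ w+ and j+ t w, are the double crossovers. Comparing them with the parentals, only the t allele has switched, so t is the middle locus and the order is w – t – j.
Crossovers in the w–t interval produce the single-crossover classes j t w and j+ t+ w+ (64 + 69 = 133) plus the double crossovers (40).
RF(w–t) = (133 + 40) / 2450 = 173/2450 = 0.0706 → 7.1 cM.

7.1 cM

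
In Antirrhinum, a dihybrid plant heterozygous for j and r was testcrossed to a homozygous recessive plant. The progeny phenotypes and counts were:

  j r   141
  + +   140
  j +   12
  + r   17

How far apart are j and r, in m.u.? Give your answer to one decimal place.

The two most frequent classes, + + (140) and j r (141), are the parental types, so the F1 was + + / j r.
The recombinant classes are + r and j +: 17 + 12 = 29.
Recombination frequency = 29/310 = 0.0935 ≈ 9.4%, i.e. 9.4 m.u.

9.4 m.u.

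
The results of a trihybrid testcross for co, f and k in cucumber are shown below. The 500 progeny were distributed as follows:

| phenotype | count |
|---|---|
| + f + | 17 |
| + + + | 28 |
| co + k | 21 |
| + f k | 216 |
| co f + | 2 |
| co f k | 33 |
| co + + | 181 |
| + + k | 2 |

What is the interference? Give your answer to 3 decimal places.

The two most frequent reciprocal classes, + f k and co + +, are the parental types, so the F1 was + f k / co + +.
The two rarest classes, + + k and co f +, are the double crossovers. Comparing them with the parentals, only the f allele has switched, so f is the middle locus and the order is k – f – co.
k–f: (38 + 4)/500 = 0.0840; f–co: (61 + 4)/500 = 0.1300.
Expected DCO frequency = 0.0840 × 0.1300 ≈ 0.01092; observed = 4/500 ≈ 0.00800.
Coefficient of coincidence = 0.00800/0.01092 ≈ 0.733; interference = 1 − 0.733 = 0.267.

0.267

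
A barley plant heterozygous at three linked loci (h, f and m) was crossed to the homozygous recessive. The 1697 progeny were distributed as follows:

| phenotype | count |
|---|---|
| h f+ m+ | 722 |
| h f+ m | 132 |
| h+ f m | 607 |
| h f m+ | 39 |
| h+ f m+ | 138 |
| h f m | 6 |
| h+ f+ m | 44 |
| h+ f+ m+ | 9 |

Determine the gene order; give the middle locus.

h

The two most frequent reciprocal classes, h+ f m and h f+ m+, are the parental types, so the F1 was h+ f m / h f+ m+.
The two rarest classes, h f m and h+ f+ m+, are the double crossovers. Comparing them with the parentals, only the h allele has switched, so h is the middle locus and the order is m – h – f.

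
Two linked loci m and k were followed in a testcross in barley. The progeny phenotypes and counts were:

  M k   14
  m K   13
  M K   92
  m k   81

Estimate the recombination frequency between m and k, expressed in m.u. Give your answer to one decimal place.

13.5 m.u.

The two most frequent classes, M K (92) and m k (81), are the parental types, so the F1 was M K / m k.
The recombinant classes are M k and m K: 14 + 13 = 27.
Recombination frequency = 27/200 = 0.1350 ≈ 13.5%, i.e. 13.5 m.u.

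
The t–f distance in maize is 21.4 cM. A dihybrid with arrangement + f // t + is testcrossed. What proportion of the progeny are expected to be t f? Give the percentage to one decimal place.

A map distance of 21.4 cM corresponds to a recombination frequency of 0.214.
The F1 is + f / t +, so t f is a recombinant gamete class with expected frequency r/2 = 0.214/2 = 0.1070.
That is 0.1070 = 10.7% of the progeny.

10.7%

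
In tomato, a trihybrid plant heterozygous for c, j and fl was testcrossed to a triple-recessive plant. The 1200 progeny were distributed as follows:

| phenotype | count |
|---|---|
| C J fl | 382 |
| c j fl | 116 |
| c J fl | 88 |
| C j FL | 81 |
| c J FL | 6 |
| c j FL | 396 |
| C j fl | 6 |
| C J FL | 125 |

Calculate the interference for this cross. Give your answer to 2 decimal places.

0.69

The two most frequent reciprocal classes, C J fl and c j FL, are the parental types, so the F1 was C J fl / c j FL.
The two rarest classes, C j fl and c J FL, are the double crossovers. Comparing them with the parentals, only the j allele has switched, so j is the middle locus and the order is fl – j – c.
fl–j: (241 + 12)/1200 = 0.2108; j–c: (169 + 12)/1200 = 0.1508.
Expected DCO frequency = 0.2108 × 0.1508 ≈ 0.03179; observed = 12/1200 ≈ 0.01000.
Coefficient of coincidence = 0.01000/0.03179 ≈ 0.31; interference = 1 − 0.31 = 0.69.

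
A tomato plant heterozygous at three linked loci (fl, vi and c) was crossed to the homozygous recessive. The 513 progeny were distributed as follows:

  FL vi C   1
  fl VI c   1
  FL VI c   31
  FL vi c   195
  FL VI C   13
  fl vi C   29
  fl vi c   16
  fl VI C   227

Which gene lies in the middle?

The two most frequent reciprocal classes, FL vi c and fl VI C, are the parental types, so the F1 was FL vi c / fl VI C.
The two rarest classes, FL vi C and fl VI c, are the double crossovers. Comparing them with the parentals, only the c allele has switched, so c is the middle locus and the order is vi – c – fl.

c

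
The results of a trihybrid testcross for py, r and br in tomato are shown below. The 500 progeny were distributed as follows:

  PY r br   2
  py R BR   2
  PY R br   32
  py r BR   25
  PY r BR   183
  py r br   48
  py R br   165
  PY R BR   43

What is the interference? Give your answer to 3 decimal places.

0.655

The two most frequent reciprocal classes, PY r BR and py R br, are the parental types, so the F1 was PY r BR / py R br.
The two rarest classes, PY r br and py R BR, are the double crossovers. Comparing them with the parentals, only the br allele has switched, so br is the middle locus and the order is r – br – py.
r–br: (91 + 4)/500 = 0.1900; br–py: (57 + 4)/500 = 0.1220.
Expected DCO frequency = 0.1900 × 0.1220 ≈ 0.02318; observed = 4/500 ≈ 0.00800.
Coefficient of coincidence = 0.00800/0.02318 ≈ 0.345; interference = 1 − 0.345 = 0.655.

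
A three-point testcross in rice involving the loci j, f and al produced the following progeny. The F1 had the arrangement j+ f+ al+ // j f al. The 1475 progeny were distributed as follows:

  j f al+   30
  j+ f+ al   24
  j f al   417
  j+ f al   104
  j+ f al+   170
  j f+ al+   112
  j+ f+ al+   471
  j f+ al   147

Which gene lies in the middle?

al

The two rarest classes, j+ f+ al and j f al+, are the double crossovers. Comparing them with the parentals, only the al allele has switched, so al is the middle locus and the order is f – al – j.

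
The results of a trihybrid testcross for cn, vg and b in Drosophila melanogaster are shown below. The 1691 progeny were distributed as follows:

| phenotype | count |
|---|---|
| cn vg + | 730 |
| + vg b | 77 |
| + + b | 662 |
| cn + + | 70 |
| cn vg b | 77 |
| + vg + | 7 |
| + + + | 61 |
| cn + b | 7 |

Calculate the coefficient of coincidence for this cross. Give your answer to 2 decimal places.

0.97

The two most frequent reciprocal classes, + + b and cn vg +, are the parental types, so the F1 was + + b / cn vg +.
The two rarest classes, cn + b and + vg +, are the double crossovers. Comparing them with the parentals, only the cn allele has switched, so cn is the middle locus and the order is b – cn – vg.
b–cn: (138 + 14)/1691 = 0.0899; cn–vg: (147 + 14)/1691 = 0.0952.
Expected DCO frequency = 0.0899 × 0.0952 ≈ 0.00856; observed = 14/1691 ≈ 0.00828.
Coefficient of coincidence = 0.00828/0.00856 ≈ 0.97.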